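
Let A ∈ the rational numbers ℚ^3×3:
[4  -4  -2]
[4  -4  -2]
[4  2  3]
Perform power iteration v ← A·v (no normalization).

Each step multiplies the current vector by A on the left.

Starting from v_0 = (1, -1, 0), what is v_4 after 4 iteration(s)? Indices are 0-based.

v_0 = (1, -1, 0).
v_1 = A·v_0 = (8, 8, 2).
v_2 = A·v_1 = (-4, -4, 54).
v_3 = A·v_2 = (-108, -108, 138).
v_4 = A·v_3 = (-276, -276, -234).

v_4 = (-276, -276, -234)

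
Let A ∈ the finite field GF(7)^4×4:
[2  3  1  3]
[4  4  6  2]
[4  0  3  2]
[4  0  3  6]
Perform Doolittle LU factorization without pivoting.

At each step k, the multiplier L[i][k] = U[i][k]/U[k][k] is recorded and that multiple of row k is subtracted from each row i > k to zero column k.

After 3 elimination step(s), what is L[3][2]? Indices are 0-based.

L[3][2] = 1

k=0: U[0][0]=2
  eliminate (1,0): mult=2, new row 1: (0, 5, 4, 3); set L[1][0]=2
  eliminate (2,0): mult=2, new row 2: (0, 1, 1, 3); set L[2][0]=2
  eliminate (3,0): mult=2, new row 3: (0, 1, 1, 0); set L[3][0]=2
k=1: U[1][1]=5
  eliminate (2,1): mult=3, new row 2: (0, 0, 3, 1); set L[2][1]=3
  eliminate (3,1): mult=3, new row 3: (0, 0, 3, 5); set L[3][1]=3
k=2: U[2][2]=3
  eliminate (3,2): mult=1, new row 3: (0, 0, 0, 4); set L[3][2]=1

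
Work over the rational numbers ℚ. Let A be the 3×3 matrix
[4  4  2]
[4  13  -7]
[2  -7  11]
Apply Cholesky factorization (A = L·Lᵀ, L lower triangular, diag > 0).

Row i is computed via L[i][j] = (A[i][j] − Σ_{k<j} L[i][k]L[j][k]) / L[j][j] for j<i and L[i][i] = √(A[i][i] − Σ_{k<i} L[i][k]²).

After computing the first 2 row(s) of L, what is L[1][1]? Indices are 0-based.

Step 1: L[0][0] = √(4) = 2.
  L[1][0] = (4) / L[0][0] = 2.
Step 2: L[1][1] = √(9) = 3.

L[1][1] = 3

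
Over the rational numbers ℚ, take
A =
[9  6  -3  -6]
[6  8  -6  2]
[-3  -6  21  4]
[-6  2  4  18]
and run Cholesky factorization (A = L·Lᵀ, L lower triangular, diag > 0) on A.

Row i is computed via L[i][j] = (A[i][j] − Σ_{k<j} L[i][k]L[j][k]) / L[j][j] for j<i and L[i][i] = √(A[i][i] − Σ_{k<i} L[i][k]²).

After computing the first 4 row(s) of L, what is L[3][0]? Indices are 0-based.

L[3][0] = -2

Step 1: L[0][0] = √(9) = 3.
  L[1][0] = (6) / L[0][0] = 2.
Step 2: L[1][1] = √(4) = 2.
  L[2][0] = (-3) / L[0][0] = -1.
  L[2][1] = (-4) / L[1][1] = -2.
Step 3: L[2][2] = √(16) = 4.
  L[3][0] = (-6) / L[0][0] = -2.
  L[3][1] = (6) / L[1][1] = 3.
  L[3][2] = (8) / L[2][2] = 2.
Step 4: L[3][3] = √(1) = 1.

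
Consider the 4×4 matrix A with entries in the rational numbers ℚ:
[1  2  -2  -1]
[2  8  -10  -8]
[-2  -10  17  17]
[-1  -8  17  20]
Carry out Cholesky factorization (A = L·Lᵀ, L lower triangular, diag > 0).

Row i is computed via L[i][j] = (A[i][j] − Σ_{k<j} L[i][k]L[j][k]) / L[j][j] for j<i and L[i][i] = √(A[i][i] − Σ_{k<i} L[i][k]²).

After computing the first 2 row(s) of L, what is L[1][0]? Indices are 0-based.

L[1][0] = 2

Step 1: L[0][0] = √(1) = 1.
  L[1][0] = (2) / L[0][0] = 2.
Step 2: L[1][1] = √(4) = 2.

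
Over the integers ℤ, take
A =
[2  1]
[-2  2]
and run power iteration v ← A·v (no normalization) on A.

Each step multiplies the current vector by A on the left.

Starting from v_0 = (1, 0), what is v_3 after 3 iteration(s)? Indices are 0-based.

v_0 = (1, 0).
v_1 = A·v_0 = (2, -2).
v_2 = A·v_1 = (2, -8).
v_3 = A·v_2 = (-4, -20).

v_3 = (-4, -20)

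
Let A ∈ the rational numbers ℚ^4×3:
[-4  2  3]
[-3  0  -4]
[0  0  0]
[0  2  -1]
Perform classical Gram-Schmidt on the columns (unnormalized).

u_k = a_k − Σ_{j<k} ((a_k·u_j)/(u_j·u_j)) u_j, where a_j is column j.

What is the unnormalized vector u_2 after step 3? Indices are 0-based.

Step 1: u_0 = a_0 = (-4, -3, 0, 0).
Step 2: u_1 = a_1 − (-8/25)·u_0 = (18/25, -24/25, 0, 2).
Step 3: u_2 = a_2 − (0)·u_0 − (25/34)·u_1 = (42/17, -56/17, 0, -42/17).

u_2 = (42/17, -56/17, 0, -42/17)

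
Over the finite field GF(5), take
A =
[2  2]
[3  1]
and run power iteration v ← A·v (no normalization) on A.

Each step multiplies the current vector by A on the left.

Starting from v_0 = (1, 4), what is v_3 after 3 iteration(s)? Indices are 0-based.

v_0 = (1, 4).
v_1 = A·v_0 = (0, 2).
v_2 = A·v_1 = (4, 2).
v_3 = A·v_2 = (2, 4).

v_3 = (2, 4)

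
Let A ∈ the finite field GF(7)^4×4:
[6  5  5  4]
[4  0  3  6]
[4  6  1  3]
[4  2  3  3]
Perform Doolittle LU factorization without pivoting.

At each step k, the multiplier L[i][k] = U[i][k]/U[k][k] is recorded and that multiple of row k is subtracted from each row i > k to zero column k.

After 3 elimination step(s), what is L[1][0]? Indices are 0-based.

L[1][0] = 3

[col 0] pivot 6
  R1 -= 3*R0 → (0, 6, 2, 1)  (L[1][0] := 3)
  R2 -= 3*R0 → (0, 5, 0, 5)  (L[2][0] := 3)
  R3 -= 3*R0 → (0, 1, 2, 5)  (L[3][0] := 3)
[col 1] pivot 6
  R2 -= 2*R1 → (0, 0, 3, 3)  (L[2][1] := 2)
  R3 -= 6*R1 → (0, 0, 4, 6)  (L[3][1] := 6)
[col 2] pivot 3
  R3 -= 6*R2 → (0, 0, 0, 2)  (L[3][2] := 6)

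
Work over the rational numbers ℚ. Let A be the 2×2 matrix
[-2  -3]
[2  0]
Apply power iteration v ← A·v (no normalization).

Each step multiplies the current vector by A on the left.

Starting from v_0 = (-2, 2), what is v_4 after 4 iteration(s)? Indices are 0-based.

v_0 = (-2, 2).
v_1 = A·v_0 = (-2, -4).
v_2 = A·v_1 = (16, -4).
v_3 = A·v_2 = (-20, 32).
v_4 = A·v_3 = (-56, -40).

v_4 = (-56, -40)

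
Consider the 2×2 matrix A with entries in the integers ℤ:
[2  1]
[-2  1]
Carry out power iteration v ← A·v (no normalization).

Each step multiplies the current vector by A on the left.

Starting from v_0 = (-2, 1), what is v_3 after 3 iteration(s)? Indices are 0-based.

v_3 = (9, 13)

v_0 = (-2, 1).
v_1 = A·v_0 = (-3, 5).
v_2 = A·v_1 = (-1, 11).
v_3 = A·v_2 = (9, 13).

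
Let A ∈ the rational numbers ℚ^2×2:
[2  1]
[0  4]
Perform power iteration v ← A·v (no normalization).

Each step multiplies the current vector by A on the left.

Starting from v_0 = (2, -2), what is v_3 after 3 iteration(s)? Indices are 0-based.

v_0 = (2, -2).
v_1 = A·v_0 = (2, -8).
v_2 = A·v_1 = (-4, -32).
v_3 = A·v_2 = (-40, -128).

v_3 = (-40, -128)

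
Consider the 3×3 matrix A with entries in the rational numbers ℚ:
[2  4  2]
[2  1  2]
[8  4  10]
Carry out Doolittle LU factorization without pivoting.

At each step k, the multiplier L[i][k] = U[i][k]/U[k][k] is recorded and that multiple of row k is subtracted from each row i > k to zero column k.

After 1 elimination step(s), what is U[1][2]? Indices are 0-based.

U[1][2] = 0

Step 1: pivot at (0,0) is 2.
  row1 ← row1 − (1)·row0  ⇒  L[1][0]=1, U row1=(0, -3, 0)
  row2 ← row2 − (4)·row0  ⇒  L[2][0]=4, U row2=(0, -12, 2)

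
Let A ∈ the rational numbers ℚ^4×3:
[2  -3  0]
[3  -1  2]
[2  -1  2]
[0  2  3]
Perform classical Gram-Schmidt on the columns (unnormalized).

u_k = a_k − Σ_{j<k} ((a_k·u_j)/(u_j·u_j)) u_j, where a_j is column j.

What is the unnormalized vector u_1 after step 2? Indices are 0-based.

u_1 = (-29/17, 16/17, 5/17, 2)

Step 1: u_0 = a_0 = (2, 3, 2, 0).
Step 2: u_1 = a_1 − (-11/17)·u_0 = (-29/17, 16/17, 5/17, 2).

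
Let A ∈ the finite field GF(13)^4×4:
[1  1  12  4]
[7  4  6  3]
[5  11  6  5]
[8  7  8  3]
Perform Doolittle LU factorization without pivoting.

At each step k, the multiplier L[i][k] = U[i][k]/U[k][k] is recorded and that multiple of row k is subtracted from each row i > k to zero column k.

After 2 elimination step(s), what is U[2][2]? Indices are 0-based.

k=0: U[0][0]=1
  eliminate (1,0): mult=7, new row 1: (0, 10, 0, 1); set L[1][0]=7
  eliminate (2,0): mult=5, new row 2: (0, 6, 11, 11); set L[2][0]=5
  eliminate (3,0): mult=8, new row 3: (0, 12, 3, 10); set L[3][0]=8
k=1: U[1][1]=10
  eliminate (2,1): mult=11, new row 2: (0, 0, 11, 0); set L[2][1]=11
  eliminate (3,1): mult=9, new row 3: (0, 0, 3, 1); set L[3][1]=9

U[2][2] = 11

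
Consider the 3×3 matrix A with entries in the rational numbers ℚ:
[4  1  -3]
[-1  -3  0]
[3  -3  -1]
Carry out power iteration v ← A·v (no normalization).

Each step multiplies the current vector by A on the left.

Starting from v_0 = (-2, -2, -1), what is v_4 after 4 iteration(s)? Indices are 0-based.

v_0 = (-2, -2, -1).
v_1 = A·v_0 = (-7, 8, 1).
v_2 = A·v_1 = (-23, -17, -46).
v_3 = A·v_2 = (29, 74, 28).
v_4 = A·v_3 = (106, -251, -163).

v_4 = (106, -251, -163)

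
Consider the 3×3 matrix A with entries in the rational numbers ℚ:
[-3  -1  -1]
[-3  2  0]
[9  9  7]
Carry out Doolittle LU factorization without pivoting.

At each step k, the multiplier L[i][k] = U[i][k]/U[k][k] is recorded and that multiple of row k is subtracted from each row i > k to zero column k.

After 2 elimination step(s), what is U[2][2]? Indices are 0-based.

k=0: U[0][0]=-3
  eliminate (1,0): mult=1, new row 1: (0, 3, 1); set L[1][0]=1
  eliminate (2,0): mult=-3, new row 2: (0, 6, 4); set L[2][0]=-3
k=1: U[1][1]=3
  eliminate (2,1): mult=2, new row 2: (0, 0, 2); set L[2][1]=2

U[2][2] = 2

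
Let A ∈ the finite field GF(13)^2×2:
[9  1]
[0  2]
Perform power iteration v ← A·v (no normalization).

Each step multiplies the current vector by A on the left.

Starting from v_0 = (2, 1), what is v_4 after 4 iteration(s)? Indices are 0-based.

v_0 = (2, 1).
v_1 = A·v_0 = (6, 2).
v_2 = A·v_1 = (4, 4).
v_3 = A·v_2 = (1, 8).
v_4 = A·v_3 = (4, 3).

v_4 = (4, 3)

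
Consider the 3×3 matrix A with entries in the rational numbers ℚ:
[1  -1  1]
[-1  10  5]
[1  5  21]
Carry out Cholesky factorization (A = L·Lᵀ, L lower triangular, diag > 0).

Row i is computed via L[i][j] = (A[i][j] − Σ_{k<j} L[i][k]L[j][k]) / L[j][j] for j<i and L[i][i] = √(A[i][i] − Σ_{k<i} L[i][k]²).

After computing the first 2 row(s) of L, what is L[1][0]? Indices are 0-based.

Step 1: L[0][0] = √(1) = 1.
  L[1][0] = (-1) / L[0][0] = -1.
Step 2: L[1][1] = √(9) = 3.

L[1][0] = -1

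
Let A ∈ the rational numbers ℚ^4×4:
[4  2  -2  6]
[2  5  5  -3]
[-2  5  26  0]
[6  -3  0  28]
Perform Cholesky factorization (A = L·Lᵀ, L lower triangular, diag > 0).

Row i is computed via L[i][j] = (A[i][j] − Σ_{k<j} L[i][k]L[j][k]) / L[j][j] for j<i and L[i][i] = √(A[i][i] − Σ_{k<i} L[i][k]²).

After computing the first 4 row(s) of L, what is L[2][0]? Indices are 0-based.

Step 1: L[0][0] = √(4) = 2.
  L[1][0] = (2) / L[0][0] = 1.
Step 2: L[1][1] = √(4) = 2.
  L[2][0] = (-2) / L[0][0] = -1.
  L[2][1] = (6) / L[1][1] = 3.
Step 3: L[2][2] = √(16) = 4.
  L[3][0] = (6) / L[0][0] = 3.
  L[3][1] = (-6) / L[1][1] = -3.
  L[3][2] = (12) / L[2][2] = 3.
Step 4: L[3][3] = √(1) = 1.

L[2][0] = -1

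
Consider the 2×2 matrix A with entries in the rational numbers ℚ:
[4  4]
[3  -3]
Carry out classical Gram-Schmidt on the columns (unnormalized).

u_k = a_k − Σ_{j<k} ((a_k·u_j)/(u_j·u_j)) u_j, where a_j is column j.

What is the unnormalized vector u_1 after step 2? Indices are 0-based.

u_1 = (72/25, -96/25)

Step 1: u_0 = a_0 = (4, 3).
Step 2: u_1 = a_1 − (7/25)·u_0 = (72/25, -96/25).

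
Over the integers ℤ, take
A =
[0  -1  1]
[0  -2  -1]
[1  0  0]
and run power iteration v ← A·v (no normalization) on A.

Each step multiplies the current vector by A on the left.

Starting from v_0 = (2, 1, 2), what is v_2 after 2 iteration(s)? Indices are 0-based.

v_0 = (2, 1, 2).
v_1 = A·v_0 = (1, -4, 2).
v_2 = A·v_1 = (6, 6, 1).

v_2 = (6, 6, 1)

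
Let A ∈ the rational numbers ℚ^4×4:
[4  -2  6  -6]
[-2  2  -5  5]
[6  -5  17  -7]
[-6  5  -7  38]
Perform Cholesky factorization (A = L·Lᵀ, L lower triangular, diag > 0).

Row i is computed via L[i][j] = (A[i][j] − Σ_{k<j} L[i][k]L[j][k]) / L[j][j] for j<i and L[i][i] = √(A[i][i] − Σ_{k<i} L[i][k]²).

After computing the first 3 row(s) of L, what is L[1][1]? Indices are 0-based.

L[1][1] = 1

Step 1: L[0][0] = √(4) = 2.
  L[1][0] = (-2) / L[0][0] = -1.
Step 2: L[1][1] = √(1) = 1.
  L[2][0] = (6) / L[0][0] = 3.
  L[2][1] = (-2) / L[1][1] = -2.
Step 3: L[2][2] = √(4) = 2.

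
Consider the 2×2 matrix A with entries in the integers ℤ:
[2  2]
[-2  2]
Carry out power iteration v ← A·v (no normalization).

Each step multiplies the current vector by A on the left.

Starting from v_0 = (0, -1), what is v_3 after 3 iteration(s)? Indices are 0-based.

v_3 = (-16, 16)

v_0 = (0, -1).
v_1 = A·v_0 = (-2, -2).
v_2 = A·v_1 = (-8, 0).
v_3 = A·v_2 = (-16, 16).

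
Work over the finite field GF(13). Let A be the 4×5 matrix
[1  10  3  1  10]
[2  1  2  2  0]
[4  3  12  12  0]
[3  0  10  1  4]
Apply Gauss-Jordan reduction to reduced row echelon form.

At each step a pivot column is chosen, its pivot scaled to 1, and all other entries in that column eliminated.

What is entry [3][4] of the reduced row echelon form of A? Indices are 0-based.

M[3][4] = 4

[1] R0 /= 1  ⇒  (1, 10, 3, 1, 10)
     R1 -= 2·R0  ⇒  (0, 7, 9, 0, 6)
     R2 -= 4·R0  ⇒  (0, 2, 0, 8, 12)
     R3 -= 3·R0  ⇒  (0, 9, 1, 11, 0)
[2] R1 /= 7  ⇒  (0, 1, 5, 0, 12)
     R0 -= 10·R1  ⇒  (1, 0, 5, 1, 7)
     R2 -= 2·R1  ⇒  (0, 0, 3, 8, 1)
     R3 -= 9·R1  ⇒  (0, 0, 8, 11, 9)
[3] R2 /= 3  ⇒  (0, 0, 1, 7, 9)
     R0 -= 5·R2  ⇒  (1, 0, 0, 5, 1)
     R1 -= 5·R2  ⇒  (0, 1, 0, 4, 6)
     R3 -= 8·R2  ⇒  (0, 0, 0, 7, 2)
[4] R3 /= 7  ⇒  (0, 0, 0, 1, 4)
     R0 -= 5·R3  ⇒  (1, 0, 0, 0, 7)
     R1 -= 4·R3  ⇒  (0, 1, 0, 0, 3)
     R2 -= 7·R3  ⇒  (0, 0, 1, 0, 7)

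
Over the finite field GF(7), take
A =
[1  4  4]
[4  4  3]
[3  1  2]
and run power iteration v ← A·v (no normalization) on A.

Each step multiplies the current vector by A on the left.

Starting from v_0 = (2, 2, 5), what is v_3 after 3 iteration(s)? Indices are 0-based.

v_3 = (2, 5, 2)

v_0 = (2, 2, 5).
v_1 = A·v_0 = (2, 3, 4).
v_2 = A·v_1 = (2, 4, 3).
v_3 = A·v_2 = (2, 5, 2).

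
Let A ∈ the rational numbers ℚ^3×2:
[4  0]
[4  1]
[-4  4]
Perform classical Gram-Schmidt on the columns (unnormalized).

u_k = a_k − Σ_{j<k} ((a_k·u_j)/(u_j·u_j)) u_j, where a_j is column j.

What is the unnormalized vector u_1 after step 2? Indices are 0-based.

Step 1: u_0 = a_0 = (4, 4, -4).
Step 2: u_1 = a_1 − (-1/4)·u_0 = (1, 2, 3).

u_1 = (1, 2, 3)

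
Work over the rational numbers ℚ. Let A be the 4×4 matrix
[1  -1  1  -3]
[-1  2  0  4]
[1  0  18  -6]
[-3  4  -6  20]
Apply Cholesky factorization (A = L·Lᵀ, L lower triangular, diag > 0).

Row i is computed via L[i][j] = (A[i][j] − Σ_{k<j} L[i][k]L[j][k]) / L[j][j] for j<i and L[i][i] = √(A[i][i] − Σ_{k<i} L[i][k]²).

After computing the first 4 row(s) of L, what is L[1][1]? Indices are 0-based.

Step 1: L[0][0] = √(1) = 1.
  L[1][0] = (-1) / L[0][0] = -1.
Step 2: L[1][1] = √(1) = 1.
  L[2][0] = (1) / L[0][0] = 1.
  L[2][1] = (1) / L[1][1] = 1.
Step 3: L[2][2] = √(16) = 4.
  L[3][0] = (-3) / L[0][0] = -3.
  L[3][1] = (1) / L[1][1] = 1.
  L[3][2] = (-4) / L[2][2] = -1.
Step 4: L[3][3] = √(9) = 3.

L[1][1] = 1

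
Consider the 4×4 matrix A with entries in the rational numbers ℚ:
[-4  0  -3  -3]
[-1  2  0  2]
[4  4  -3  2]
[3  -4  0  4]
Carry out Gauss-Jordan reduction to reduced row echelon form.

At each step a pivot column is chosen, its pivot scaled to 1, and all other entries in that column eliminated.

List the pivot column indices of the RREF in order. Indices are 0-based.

step 1: normalize row 0 (÷-4) = (1, 0, 3/4, 3/4)
  row 1: subtract -1×row0 = (0, 2, 3/4, 11/4)
  row 2: subtract 4×row0 = (0, 4, -6, -1)
  row 3: subtract 3×row0 = (0, -4, -9/4, 7/4)
step 2: normalize row 1 (÷2) = (0, 1, 3/8, 11/8)
  row 2: subtract 4×row1 = (0, 0, -15/2, -13/2)
  row 3: subtract -4×row1 = (0, 0, -3/4, 29/4)
step 3: normalize row 2 (÷-15/2) = (0, 0, 1, 13/15)
  row 0: subtract 3/4×row2 = (1, 0, 0, 1/10)
  row 1: subtract 3/8×row2 = (0, 1, 0, 21/20)
  row 3: subtract -3/4×row2 = (0, 0, 0, 79/10)
step 4: normalize row 3 (÷79/10) = (0, 0, 0, 1)
  row 0: subtract 1/10×row3 = (1, 0, 0, 0)
  row 1: subtract 21/20×row3 = (0, 1, 0, 0)
  row 2: subtract 13/15×row3 = (0, 0, 1, 0)

pivot columns: 0, 1, 2, 3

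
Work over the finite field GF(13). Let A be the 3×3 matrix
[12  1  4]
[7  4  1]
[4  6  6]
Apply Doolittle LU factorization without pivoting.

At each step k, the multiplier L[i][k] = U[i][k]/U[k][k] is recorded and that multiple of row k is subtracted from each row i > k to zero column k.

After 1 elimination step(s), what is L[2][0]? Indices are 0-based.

Step 1: pivot at (0,0) is 12.
  row1 ← row1 − (6)·row0  ⇒  L[1][0]=6, U row1=(0, 11, 3)
  row2 ← row2 − (9)·row0  ⇒  L[2][0]=9, U row2=(0, 10, 9)

L[2][0] = 9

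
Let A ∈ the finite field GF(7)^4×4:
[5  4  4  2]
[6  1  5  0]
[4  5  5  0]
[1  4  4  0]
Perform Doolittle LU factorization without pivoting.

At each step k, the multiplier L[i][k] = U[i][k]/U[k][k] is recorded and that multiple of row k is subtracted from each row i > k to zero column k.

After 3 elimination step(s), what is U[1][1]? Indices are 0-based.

k=0: U[0][0]=5
  eliminate (1,0): mult=4, new row 1: (0, 6, 3, 6); set L[1][0]=4
  eliminate (2,0): mult=5, new row 2: (0, 6, 6, 4); set L[2][0]=5
  eliminate (3,0): mult=3, new row 3: (0, 6, 6, 1); set L[3][0]=3
k=1: U[1][1]=6
  eliminate (2,1): mult=1, new row 2: (0, 0, 3, 5); set L[2][1]=1
  eliminate (3,1): mult=1, new row 3: (0, 0, 3, 2); set L[3][1]=1
k=2: U[2][2]=3
  eliminate (3,2): mult=1, new row 3: (0, 0, 0, 4); set L[3][2]=1

U[1][1] = 6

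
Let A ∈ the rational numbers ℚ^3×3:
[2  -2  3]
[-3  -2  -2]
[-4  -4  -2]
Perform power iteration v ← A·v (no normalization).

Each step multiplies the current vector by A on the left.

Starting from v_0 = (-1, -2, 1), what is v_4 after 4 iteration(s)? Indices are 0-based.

v_4 = (240, -510, -720)

v_0 = (-1, -2, 1).
v_1 = A·v_0 = (5, 5, 10).
v_2 = A·v_1 = (30, -45, -60).
v_3 = A·v_2 = (-30, 120, 180).
v_4 = A·v_3 = (240, -510, -720).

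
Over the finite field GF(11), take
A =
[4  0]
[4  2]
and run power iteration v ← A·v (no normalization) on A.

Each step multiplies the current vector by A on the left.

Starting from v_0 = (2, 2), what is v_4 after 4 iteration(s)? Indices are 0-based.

v_0 = (2, 2).
v_1 = A·v_0 = (8, 1).
v_2 = A·v_1 = (10, 1).
v_3 = A·v_2 = (7, 9).
v_4 = A·v_3 = (6, 2).

v_4 = (6, 2)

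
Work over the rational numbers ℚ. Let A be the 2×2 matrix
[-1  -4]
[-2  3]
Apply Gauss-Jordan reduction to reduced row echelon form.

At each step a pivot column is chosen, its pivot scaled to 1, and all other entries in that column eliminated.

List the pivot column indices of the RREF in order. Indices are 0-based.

pivot columns: 0, 1

pivot(0,0)=-1: scale R0 → (1, 4)
  clear (1,0): R1 −= (-2)R0 → (0, 11)
pivot(1,1)=11: scale R1 → (0, 1)
  clear (0,1): R0 −= (4)R1 → (1, 0)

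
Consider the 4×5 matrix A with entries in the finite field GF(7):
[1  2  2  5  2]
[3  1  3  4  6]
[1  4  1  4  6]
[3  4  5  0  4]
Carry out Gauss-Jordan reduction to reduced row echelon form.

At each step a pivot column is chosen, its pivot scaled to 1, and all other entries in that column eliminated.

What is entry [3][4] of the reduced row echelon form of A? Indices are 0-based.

pivot(0,0)=1: scale R0 → (1, 2, 2, 5, 2)
  clear (1,0): R1 −= (3)R0 → (0, 2, 4, 3, 0)
  clear (2,0): R2 −= (1)R0 → (0, 2, 6, 6, 4)
  clear (3,0): R3 −= (3)R0 → (0, 5, 6, 6, 5)
pivot(1,1)=2: scale R1 → (0, 1, 2, 5, 0)
  clear (0,1): R0 −= (2)R1 → (1, 0, 5, 2, 2)
  clear (2,1): R2 −= (2)R1 → (0, 0, 2, 3, 4)
  clear (3,1): R3 −= (5)R1 → (0, 0, 3, 2, 5)
pivot(2,2)=2: scale R2 → (0, 0, 1, 5, 2)
  clear (0,2): R0 −= (5)R2 → (1, 0, 0, 5, 6)
  clear (1,2): R1 −= (2)R2 → (0, 1, 0, 2, 3)
  clear (3,2): R3 −= (3)R2 → (0, 0, 0, 1, 6)
pivot(3,3)=1: scale R3 → (0, 0, 0, 1, 6)
  clear (0,3): R0 −= (5)R3 → (1, 0, 0, 0, 4)
  clear (1,3): R1 −= (2)R3 → (0, 1, 0, 0, 5)
  clear (2,3): R2 −= (5)R3 → (0, 0, 1, 0, 0)

M[3][4] = 6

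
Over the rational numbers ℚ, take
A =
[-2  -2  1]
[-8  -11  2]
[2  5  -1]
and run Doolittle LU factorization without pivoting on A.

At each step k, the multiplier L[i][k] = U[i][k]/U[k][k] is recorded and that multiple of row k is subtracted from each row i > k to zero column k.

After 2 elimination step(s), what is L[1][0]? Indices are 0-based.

k=0: U[0][0]=-2
  eliminate (1,0): mult=4, new row 1: (0, -3, -2); set L[1][0]=4
  eliminate (2,0): mult=-1, new row 2: (0, 3, 0); set L[2][0]=-1
k=1: U[1][1]=-3
  eliminate (2,1): mult=-1, new row 2: (0, 0, -2); set L[2][1]=-1

L[1][0] = 4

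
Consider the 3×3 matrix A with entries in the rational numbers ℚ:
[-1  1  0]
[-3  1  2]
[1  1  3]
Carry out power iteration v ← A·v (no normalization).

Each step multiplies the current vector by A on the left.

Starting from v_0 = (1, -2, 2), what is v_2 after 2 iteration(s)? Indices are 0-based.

v_0 = (1, -2, 2).
v_1 = A·v_0 = (-3, -1, 5).
v_2 = A·v_1 = (2, 18, 11).

v_2 = (2, 18, 11)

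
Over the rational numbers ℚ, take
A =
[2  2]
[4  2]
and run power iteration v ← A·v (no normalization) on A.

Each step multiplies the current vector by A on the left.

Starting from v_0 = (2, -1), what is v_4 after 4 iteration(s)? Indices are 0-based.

v_4 = (352, 496)

v_0 = (2, -1).
v_1 = A·v_0 = (2, 6).
v_2 = A·v_1 = (16, 20).
v_3 = A·v_2 = (72, 104).
v_4 = A·v_3 = (352, 496).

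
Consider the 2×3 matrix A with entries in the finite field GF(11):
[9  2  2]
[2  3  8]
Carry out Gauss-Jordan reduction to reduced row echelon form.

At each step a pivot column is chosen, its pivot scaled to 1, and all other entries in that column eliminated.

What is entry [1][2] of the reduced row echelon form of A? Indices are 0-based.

[1] R0 /= 9  ⇒  (1, 10, 10)
     R1 -= 2·R0  ⇒  (0, 5, 10)
[2] R1 /= 5  ⇒  (0, 1, 2)
     R0 -= 10·R1  ⇒  (1, 0, 1)

M[1][2] = 2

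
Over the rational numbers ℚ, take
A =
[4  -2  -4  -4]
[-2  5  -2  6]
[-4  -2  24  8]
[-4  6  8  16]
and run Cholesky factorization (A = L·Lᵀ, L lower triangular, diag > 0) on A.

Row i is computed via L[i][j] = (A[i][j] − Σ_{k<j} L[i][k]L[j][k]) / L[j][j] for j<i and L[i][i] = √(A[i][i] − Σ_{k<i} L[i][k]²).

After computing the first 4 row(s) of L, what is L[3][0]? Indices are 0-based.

Step 1: L[0][0] = √(4) = 2.
  L[1][0] = (-2) / L[0][0] = -1.
Step 2: L[1][1] = √(4) = 2.
  L[2][0] = (-4) / L[0][0] = -2.
  L[2][1] = (-4) / L[1][1] = -2.
Step 3: L[2][2] = √(16) = 4.
  L[3][0] = (-4) / L[0][0] = -2.
  L[3][1] = (4) / L[1][1] = 2.
  L[3][2] = (8) / L[2][2] = 2.
Step 4: L[3][3] = √(4) = 2.

L[3][0] = -2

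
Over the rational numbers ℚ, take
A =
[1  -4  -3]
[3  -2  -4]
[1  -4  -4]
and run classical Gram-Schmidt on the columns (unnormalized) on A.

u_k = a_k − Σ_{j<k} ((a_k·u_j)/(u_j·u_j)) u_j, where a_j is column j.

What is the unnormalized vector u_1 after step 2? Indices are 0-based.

u_1 = (-30/11, 20/11, -30/11)

Step 1: u_0 = a_0 = (1, 3, 1).
Step 2: u_1 = a_1 − (-14/11)·u_0 = (-30/11, 20/11, -30/11).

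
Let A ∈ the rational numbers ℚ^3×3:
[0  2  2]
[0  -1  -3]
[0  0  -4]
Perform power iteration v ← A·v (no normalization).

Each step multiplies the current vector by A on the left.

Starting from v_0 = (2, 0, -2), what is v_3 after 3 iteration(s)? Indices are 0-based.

v_0 = (2, 0, -2).
v_1 = A·v_0 = (-4, 6, 8).
v_2 = A·v_1 = (28, -30, -32).
v_3 = A·v_2 = (-124, 126, 128).

v_3 = (-124, 126, 128)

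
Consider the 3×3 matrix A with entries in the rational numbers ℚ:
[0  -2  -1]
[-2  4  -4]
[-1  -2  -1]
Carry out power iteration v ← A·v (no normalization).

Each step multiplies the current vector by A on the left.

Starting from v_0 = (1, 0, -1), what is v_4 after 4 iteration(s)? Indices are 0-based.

v_0 = (1, 0, -1).
v_1 = A·v_0 = (1, 2, 0).
v_2 = A·v_1 = (-4, 6, -5).
v_3 = A·v_2 = (-7, 52, -3).
v_4 = A·v_3 = (-101, 234, -94).

v_4 = (-101, 234, -94)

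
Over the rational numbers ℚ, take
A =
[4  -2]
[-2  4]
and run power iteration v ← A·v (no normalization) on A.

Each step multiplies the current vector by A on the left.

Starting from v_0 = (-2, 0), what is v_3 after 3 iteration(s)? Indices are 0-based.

v_3 = (-224, 208)

v_0 = (-2, 0).
v_1 = A·v_0 = (-8, 4).
v_2 = A·v_1 = (-40, 32).
v_3 = A·v_2 = (-224, 208).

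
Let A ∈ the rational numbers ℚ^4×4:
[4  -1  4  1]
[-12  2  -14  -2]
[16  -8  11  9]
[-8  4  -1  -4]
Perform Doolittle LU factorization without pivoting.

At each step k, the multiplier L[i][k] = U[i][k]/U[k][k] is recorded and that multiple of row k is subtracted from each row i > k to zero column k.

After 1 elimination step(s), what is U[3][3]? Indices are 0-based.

k=0: U[0][0]=4
  eliminate (1,0): mult=-3, new row 1: (0, -1, -2, 1); set L[1][0]=-3
  eliminate (2,0): mult=4, new row 2: (0, -4, -5, 5); set L[2][0]=4
  eliminate (3,0): mult=-2, new row 3: (0, 2, 7, -2); set L[3][0]=-2

U[3][3] = -2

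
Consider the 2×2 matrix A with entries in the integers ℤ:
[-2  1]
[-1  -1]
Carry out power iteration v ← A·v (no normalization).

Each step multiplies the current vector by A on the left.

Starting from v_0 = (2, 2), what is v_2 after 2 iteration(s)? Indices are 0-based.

v_0 = (2, 2).
v_1 = A·v_0 = (-2, -4).
v_2 = A·v_1 = (0, 6).

v_2 = (0, 6)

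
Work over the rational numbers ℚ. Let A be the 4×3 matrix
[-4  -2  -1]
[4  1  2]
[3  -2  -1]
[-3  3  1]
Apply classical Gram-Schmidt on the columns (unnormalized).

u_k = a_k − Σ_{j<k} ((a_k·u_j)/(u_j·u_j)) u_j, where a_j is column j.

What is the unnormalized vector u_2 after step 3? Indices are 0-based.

Step 1: u_0 = a_0 = (-4, 4, 3, -3).
Step 2: u_1 = a_1 − (-3/50)·u_0 = (-56/25, 31/25, -91/50, 141/50).
Step 3: u_2 = a_2 − (3/25)·u_0 − (52/99)·u_1 = (65/99, 86/99, -40/99, -4/33).

u_2 = (65/99, 86/99, -40/99, -4/33)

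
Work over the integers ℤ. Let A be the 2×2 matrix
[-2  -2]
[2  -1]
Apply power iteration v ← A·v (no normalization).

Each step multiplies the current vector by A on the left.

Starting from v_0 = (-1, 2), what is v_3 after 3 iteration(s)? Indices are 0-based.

v_0 = (-1, 2).
v_1 = A·v_0 = (-2, -4).
v_2 = A·v_1 = (12, 0).
v_3 = A·v_2 = (-24, 24).

v_3 = (-24, 24)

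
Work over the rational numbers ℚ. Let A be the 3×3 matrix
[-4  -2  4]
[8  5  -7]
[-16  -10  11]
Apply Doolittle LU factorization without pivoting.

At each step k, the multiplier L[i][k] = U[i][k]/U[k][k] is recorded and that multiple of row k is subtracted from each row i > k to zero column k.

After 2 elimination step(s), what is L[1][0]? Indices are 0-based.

L[1][0] = -2

[col 0] pivot -4
  R1 -= -2*R0 → (0, 1, 1)  (L[1][0] := -2)
  R2 -= 4*R0 → (0, -2, -5)  (L[2][0] := 4)
[col 1] pivot 1
  R2 -= -2*R1 → (0, 0, -3)  (L[2][1] := -2)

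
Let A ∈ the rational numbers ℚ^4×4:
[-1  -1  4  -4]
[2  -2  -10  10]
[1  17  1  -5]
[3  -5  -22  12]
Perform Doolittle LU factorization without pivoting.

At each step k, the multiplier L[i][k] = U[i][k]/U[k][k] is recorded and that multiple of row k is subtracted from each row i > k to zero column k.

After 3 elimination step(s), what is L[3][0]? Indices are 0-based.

[col 0] pivot -1
  R1 -= -2*R0 → (0, -4, -2, 2)  (L[1][0] := -2)
  R2 -= -1*R0 → (0, 16, 5, -9)  (L[2][0] := -1)
  R3 -= -3*R0 → (0, -8, -10, 0)  (L[3][0] := -3)
[col 1] pivot -4
  R2 -= -4*R1 → (0, 0, -3, -1)  (L[2][1] := -4)
  R3 -= 2*R1 → (0, 0, -6, -4)  (L[3][1] := 2)
[col 2] pivot -3
  R3 -= 2*R2 → (0, 0, 0, -2)  (L[3][2] := 2)

L[3][0] = -3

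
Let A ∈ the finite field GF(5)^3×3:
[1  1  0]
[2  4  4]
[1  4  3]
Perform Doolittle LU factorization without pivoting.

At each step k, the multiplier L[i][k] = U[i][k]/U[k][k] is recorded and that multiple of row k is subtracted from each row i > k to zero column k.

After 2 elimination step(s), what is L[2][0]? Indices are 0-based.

L[2][0] = 1

[col 0] pivot 1
  R1 -= 2*R0 → (0, 2, 4)  (L[1][0] := 2)
  R2 -= 1*R0 → (0, 3, 3)  (L[2][0] := 1)
[col 1] pivot 2
  R2 -= 4*R1 → (0, 0, 2)  (L[2][1] := 4)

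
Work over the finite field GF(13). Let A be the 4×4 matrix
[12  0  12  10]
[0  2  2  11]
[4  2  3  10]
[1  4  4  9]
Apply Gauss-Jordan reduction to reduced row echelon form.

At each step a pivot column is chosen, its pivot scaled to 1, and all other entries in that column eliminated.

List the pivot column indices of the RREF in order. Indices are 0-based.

[1] R0 /= 12  ⇒  (1, 0, 1, 3)
     R2 -= 4·R0  ⇒  (0, 2, 12, 11)
     R3 -= 1·R0  ⇒  (0, 4, 3, 6)
[2] R1 /= 2  ⇒  (0, 1, 1, 12)
     R2 -= 2·R1  ⇒  (0, 0, 10, 0)
     R3 -= 4·R1  ⇒  (0, 0, 12, 10)
[3] R2 /= 10  ⇒  (0, 0, 1, 0)
     R0 -= 1·R2  ⇒  (1, 0, 0, 3)
     R1 -= 1·R2  ⇒  (0, 1, 0, 12)
     R3 -= 12·R2  ⇒  (0, 0, 0, 10)
[4] R3 /= 10  ⇒  (0, 0, 0, 1)
     R0 -= 3·R3  ⇒  (1, 0, 0, 0)
     R1 -= 12·R3  ⇒  (0, 1, 0, 0)

pivot columns: 0, 1, 2, 3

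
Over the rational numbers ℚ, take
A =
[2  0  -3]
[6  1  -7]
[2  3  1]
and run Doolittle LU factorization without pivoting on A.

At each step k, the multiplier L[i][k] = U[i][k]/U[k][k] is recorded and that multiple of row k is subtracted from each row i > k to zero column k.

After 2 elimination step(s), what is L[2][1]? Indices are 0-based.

L[2][1] = 3

k=0: U[0][0]=2
  eliminate (1,0): mult=3, new row 1: (0, 1, 2); set L[1][0]=3
  eliminate (2,0): mult=1, new row 2: (0, 3, 4); set L[2][0]=1
k=1: U[1][1]=1
  eliminate (2,1): mult=3, new row 2: (0, 0, -2); set L[2][1]=3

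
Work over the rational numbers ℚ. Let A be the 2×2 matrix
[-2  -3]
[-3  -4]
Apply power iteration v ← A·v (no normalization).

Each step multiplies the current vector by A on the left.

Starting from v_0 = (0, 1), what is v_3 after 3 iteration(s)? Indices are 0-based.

v_0 = (0, 1).
v_1 = A·v_0 = (-3, -4).
v_2 = A·v_1 = (18, 25).
v_3 = A·v_2 = (-111, -154).

v_3 = (-111, -154)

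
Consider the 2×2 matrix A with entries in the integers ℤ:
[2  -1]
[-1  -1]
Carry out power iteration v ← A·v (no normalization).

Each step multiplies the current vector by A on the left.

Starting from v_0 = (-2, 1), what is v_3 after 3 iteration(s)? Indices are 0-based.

v_3 = (-26, 7)

v_0 = (-2, 1).
v_1 = A·v_0 = (-5, 1).
v_2 = A·v_1 = (-11, 4).
v_3 = A·v_2 = (-26, 7).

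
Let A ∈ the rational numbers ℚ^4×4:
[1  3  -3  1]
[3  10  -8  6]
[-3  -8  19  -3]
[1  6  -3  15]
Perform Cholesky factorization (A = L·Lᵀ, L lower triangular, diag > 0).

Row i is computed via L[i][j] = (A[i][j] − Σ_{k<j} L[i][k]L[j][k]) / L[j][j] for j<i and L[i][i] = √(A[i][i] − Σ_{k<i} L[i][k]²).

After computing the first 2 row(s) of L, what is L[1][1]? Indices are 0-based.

Step 1: L[0][0] = √(1) = 1.
  L[1][0] = (3) / L[0][0] = 3.
Step 2: L[1][1] = √(1) = 1.

L[1][1] = 1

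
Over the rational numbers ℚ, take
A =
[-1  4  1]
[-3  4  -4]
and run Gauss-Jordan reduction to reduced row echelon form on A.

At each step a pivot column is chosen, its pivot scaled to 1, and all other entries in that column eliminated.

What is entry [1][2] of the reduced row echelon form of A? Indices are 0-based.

step 1: normalize row 0 (÷-1) = (1, -4, -1)
  row 1: subtract -3×row0 = (0, -8, -7)
step 2: normalize row 1 (÷-8) = (0, 1, 7/8)
  row 0: subtract -4×row1 = (1, 0, 5/2)

M[1][2] = 7/8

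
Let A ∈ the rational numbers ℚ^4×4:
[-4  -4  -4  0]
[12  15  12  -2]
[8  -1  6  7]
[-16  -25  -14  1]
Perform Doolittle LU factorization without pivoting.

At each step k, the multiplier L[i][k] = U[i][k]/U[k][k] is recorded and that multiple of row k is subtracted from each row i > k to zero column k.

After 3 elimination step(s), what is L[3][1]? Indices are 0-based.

L[3][1] = -3

k=0: U[0][0]=-4
  eliminate (1,0): mult=-3, new row 1: (0, 3, 0, -2); set L[1][0]=-3
  eliminate (2,0): mult=-2, new row 2: (0, -9, -2, 7); set L[2][0]=-2
  eliminate (3,0): mult=4, new row 3: (0, -9, 2, 1); set L[3][0]=4
k=1: U[1][1]=3
  eliminate (2,1): mult=-3, new row 2: (0, 0, -2, 1); set L[2][1]=-3
  eliminate (3,1): mult=-3, new row 3: (0, 0, 2, -5); set L[3][1]=-3
k=2: U[2][2]=-2
  eliminate (3,2): mult=-1, new row 3: (0, 0, 0, -4); set L[3][2]=-1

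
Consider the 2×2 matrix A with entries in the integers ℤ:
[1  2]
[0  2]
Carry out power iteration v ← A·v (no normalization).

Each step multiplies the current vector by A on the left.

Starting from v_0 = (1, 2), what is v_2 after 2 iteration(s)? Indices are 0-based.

v_2 = (13, 8)

v_0 = (1, 2).
v_1 = A·v_0 = (5, 4).
v_2 = A·v_1 = (13, 8).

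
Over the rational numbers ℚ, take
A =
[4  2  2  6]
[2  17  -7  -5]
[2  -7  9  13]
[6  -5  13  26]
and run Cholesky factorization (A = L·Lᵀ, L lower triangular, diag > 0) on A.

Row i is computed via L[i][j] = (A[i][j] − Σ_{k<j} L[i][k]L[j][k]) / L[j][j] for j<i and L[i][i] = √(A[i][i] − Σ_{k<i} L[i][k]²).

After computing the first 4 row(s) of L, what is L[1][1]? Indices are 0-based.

L[1][1] = 4

Step 1: L[0][0] = √(4) = 2.
  L[1][0] = (2) / L[0][0] = 1.
Step 2: L[1][1] = √(16) = 4.
  L[2][0] = (2) / L[0][0] = 1.
  L[2][1] = (-8) / L[1][1] = -2.
Step 3: L[2][2] = √(4) = 2.
  L[3][0] = (6) / L[0][0] = 3.
  L[3][1] = (-8) / L[1][1] = -2.
  L[3][2] = (6) / L[2][2] = 3.
Step 4: L[3][3] = √(4) = 2.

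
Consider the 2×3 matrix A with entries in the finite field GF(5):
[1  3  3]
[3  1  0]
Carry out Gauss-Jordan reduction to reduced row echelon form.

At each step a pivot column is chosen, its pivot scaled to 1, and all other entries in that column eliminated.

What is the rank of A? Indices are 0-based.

rank = 2

step 1: normalize row 0 (÷1) = (1, 3, 3)
  row 1: subtract 3×row0 = (0, 2, 1)
step 2: normalize row 1 (÷2) = (0, 1, 3)
  row 0: subtract 3×row1 = (1, 0, 4)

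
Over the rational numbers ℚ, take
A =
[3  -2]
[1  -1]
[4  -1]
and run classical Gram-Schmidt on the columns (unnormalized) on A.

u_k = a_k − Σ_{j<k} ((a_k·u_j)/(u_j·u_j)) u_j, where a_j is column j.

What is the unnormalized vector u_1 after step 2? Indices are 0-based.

u_1 = (-19/26, -15/26, 9/13)

Step 1: u_0 = a_0 = (3, 1, 4).
Step 2: u_1 = a_1 − (-11/26)·u_0 = (-19/26, -15/26, 9/13).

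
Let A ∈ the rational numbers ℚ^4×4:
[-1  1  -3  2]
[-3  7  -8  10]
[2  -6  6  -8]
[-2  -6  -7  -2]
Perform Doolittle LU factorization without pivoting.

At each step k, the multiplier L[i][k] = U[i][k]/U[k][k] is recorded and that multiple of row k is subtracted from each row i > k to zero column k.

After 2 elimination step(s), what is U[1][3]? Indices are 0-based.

Step 1: pivot at (0,0) is -1.
  row1 ← row1 − (3)·row0  ⇒  L[1][0]=3, U row1=(0, 4, 1, 4)
  row2 ← row2 − (-2)·row0  ⇒  L[2][0]=-2, U row2=(0, -4, 0, -4)
  row3 ← row3 − (2)·row0  ⇒  L[3][0]=2, U row3=(0, -8, -1, -6)
Step 2: pivot at (1,1) is 4.
  row2 ← row2 − (-1)·row1  ⇒  L[2][1]=-1, U row2=(0, 0, 1, 0)
  row3 ← row3 − (-2)·row1  ⇒  L[3][1]=-2, U row3=(0, 0, 1, 2)

U[1][3] = 4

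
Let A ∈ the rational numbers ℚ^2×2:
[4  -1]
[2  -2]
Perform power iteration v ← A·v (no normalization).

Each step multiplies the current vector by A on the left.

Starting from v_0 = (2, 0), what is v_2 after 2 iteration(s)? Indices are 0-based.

v_2 = (28, 8)

v_0 = (2, 0).
v_1 = A·v_0 = (8, 4).
v_2 = A·v_1 = (28, 8).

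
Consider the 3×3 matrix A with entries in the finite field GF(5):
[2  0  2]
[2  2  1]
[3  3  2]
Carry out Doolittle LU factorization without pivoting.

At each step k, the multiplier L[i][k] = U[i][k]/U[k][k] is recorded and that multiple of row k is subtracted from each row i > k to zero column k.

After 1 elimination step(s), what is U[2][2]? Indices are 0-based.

U[2][2] = 4

k=0: U[0][0]=2
  eliminate (1,0): mult=1, new row 1: (0, 2, 4); set L[1][0]=1
  eliminate (2,0): mult=4, new row 2: (0, 3, 4); set L[2][0]=4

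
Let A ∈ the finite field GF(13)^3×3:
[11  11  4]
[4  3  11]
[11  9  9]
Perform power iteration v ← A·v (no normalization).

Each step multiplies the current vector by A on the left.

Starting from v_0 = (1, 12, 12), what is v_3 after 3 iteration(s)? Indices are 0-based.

v_0 = (1, 12, 12).
v_1 = A·v_0 = (9, 3, 6).
v_2 = A·v_1 = (0, 7, 11).
v_3 = A·v_2 = (4, 12, 6).

v_3 = (4, 12, 6)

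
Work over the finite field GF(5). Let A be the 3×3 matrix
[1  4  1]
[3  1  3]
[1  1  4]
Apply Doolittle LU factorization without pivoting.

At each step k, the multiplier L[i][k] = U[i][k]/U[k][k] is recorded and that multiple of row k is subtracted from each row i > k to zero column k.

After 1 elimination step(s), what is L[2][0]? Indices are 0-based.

k=0: U[0][0]=1
  eliminate (1,0): mult=3, new row 1: (0, 4, 0); set L[1][0]=3
  eliminate (2,0): mult=1, new row 2: (0, 2, 3); set L[2][0]=1

L[2][0] = 1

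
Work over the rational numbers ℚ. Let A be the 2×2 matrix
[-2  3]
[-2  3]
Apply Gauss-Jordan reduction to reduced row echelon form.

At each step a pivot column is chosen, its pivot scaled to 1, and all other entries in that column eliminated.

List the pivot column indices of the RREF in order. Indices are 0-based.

[1] R0 /= -2  ⇒  (1, -3/2)
     R1 -= -2·R0  ⇒  (0, 0)
column 1 empty below row 1

pivot columns: 0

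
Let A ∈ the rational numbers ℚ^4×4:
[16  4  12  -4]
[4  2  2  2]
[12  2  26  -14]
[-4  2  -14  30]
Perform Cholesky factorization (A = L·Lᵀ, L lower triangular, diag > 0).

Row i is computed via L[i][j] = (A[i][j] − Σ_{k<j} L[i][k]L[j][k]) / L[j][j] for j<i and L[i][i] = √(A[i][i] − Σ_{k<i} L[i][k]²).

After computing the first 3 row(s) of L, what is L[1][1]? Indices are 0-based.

Step 1: L[0][0] = √(16) = 4.
  L[1][0] = (4) / L[0][0] = 1.
Step 2: L[1][1] = √(1) = 1.
  L[2][0] = (12) / L[0][0] = 3.
  L[2][1] = (-1) / L[1][1] = -1.
Step 3: L[2][2] = √(16) = 4.

L[1][1] = 1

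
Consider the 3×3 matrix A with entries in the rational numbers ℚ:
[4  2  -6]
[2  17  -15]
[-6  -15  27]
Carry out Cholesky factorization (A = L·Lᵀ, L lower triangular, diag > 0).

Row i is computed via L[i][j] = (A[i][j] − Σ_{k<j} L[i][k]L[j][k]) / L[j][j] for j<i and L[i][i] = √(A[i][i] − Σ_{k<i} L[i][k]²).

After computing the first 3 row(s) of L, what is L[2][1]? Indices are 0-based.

L[2][1] = -3

Step 1: L[0][0] = √(4) = 2.
  L[1][0] = (2) / L[0][0] = 1.
Step 2: L[1][1] = √(16) = 4.
  L[2][0] = (-6) / L[0][0] = -3.
  L[2][1] = (-12) / L[1][1] = -3.
Step 3: L[2][2] = √(9) = 3.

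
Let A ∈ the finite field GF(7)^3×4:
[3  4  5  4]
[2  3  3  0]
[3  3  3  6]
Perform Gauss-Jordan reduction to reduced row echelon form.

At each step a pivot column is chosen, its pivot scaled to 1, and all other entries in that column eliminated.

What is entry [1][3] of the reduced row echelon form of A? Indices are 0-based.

step 1: normalize row 0 (÷3) = (1, 6, 4, 6)
  row 1: subtract 2×row0 = (0, 5, 2, 2)
  row 2: subtract 3×row0 = (0, 6, 5, 2)
step 2: normalize row 1 (÷5) = (0, 1, 6, 6)
  row 0: subtract 6×row1 = (1, 0, 3, 5)
  row 2: subtract 6×row1 = (0, 0, 4, 1)
step 3: normalize row 2 (÷4) = (0, 0, 1, 2)
  row 0: subtract 3×row2 = (1, 0, 0, 6)
  row 1: subtract 6×row2 = (0, 1, 0, 1)

M[1][3] = 1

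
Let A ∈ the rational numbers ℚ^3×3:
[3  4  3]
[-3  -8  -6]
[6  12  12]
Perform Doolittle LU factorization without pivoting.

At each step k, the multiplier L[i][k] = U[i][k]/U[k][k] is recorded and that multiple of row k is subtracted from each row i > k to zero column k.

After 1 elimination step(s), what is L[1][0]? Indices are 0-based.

Step 1: pivot at (0,0) is 3.
  row1 ← row1 − (-1)·row0  ⇒  L[1][0]=-1, U row1=(0, -4, -3)
  row2 ← row2 − (2)·row0  ⇒  L[2][0]=2, U row2=(0, 4, 6)

L[1][0] = -1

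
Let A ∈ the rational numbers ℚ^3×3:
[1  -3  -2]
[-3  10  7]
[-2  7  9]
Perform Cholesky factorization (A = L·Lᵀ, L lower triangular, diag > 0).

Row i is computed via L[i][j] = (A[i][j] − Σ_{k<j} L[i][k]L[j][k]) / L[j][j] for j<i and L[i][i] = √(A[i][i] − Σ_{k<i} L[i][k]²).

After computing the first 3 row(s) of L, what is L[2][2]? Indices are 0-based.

Step 1: L[0][0] = √(1) = 1.
  L[1][0] = (-3) / L[0][0] = -3.
Step 2: L[1][1] = √(1) = 1.
  L[2][0] = (-2) / L[0][0] = -2.
  L[2][1] = (1) / L[1][1] = 1.
Step 3: L[2][2] = √(4) = 2.

L[2][2] = 2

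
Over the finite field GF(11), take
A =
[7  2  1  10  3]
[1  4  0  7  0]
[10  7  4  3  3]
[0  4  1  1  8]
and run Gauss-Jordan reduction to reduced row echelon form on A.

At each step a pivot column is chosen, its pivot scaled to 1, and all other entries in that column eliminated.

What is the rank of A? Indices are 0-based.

[1] R0 /= 7  ⇒  (1, 5, 8, 3, 2)
     R1 -= 1·R0  ⇒  (0, 10, 3, 4, 9)
     R2 -= 10·R0  ⇒  (0, 1, 1, 6, 5)
[2] R1 /= 10  ⇒  (0, 1, 8, 7, 2)
     R0 -= 5·R1  ⇒  (1, 0, 1, 1, 3)
     R2 -= 1·R1  ⇒  (0, 0, 4, 10, 3)
     R3 -= 4·R1  ⇒  (0, 0, 2, 6, 0)
[3] R2 /= 4  ⇒  (0, 0, 1, 8, 9)
     R0 -= 1·R2  ⇒  (1, 0, 0, 4, 5)
     R1 -= 8·R2  ⇒  (0, 1, 0, 9, 7)
     R3 -= 2·R2  ⇒  (0, 0, 0, 1, 4)
[4] R3 /= 1  ⇒  (0, 0, 0, 1, 4)
     R0 -= 4·R3  ⇒  (1, 0, 0, 0, 0)
     R1 -= 9·R3  ⇒  (0, 1, 0, 0, 4)
     R2 -= 8·R3  ⇒  (0, 0, 1, 0, 10)

rank = 4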